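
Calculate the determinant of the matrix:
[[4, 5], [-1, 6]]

For a 2×2 matrix [[a, b], [c, d]], det = ad - bc
det = (4)(6) - (5)(-1) = 24 - -5 = 29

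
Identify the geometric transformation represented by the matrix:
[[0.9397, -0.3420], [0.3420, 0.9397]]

This matrix represents: rotation by 20° counterclockwise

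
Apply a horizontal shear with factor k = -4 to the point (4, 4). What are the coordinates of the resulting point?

Shear matrix for horizontal shear with factor k = -4:
[[1, -4], [0, 1]]
Result: (4, 4) → (-12, 4)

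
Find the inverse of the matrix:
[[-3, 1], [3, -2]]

For [[a,b],[c,d]], inverse = (1/det)·[[d,-b],[-c,a]]
det = (-3)(-2) - (1)(3) = 6 - 3 = 3
Inverse = (1/3)·[[-2, -1], [-3, -3]]
= [[-2/3, -1/3], [-1, -1]]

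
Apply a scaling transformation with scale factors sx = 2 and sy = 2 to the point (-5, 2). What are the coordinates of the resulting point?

Scaling matrix:
[[2, 0], [0, 2]]
Result: (-5 × 2, 2 × 2) = (-10, 4)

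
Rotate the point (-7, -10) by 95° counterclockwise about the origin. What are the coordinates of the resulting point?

Rotation matrix for 95°: [[cos 95°, -sin 95°], [sin 95°, cos 95°]] ≈ [[-0.087156, -0.996195], [0.996195, -0.087156]]
[[-0.087156, -0.996195], [0.996195, -0.087156]] × [-7, -10]ᵀ ≈ [10.5720, -6.1018]ᵀ
Result: (10.5720, -6.1018)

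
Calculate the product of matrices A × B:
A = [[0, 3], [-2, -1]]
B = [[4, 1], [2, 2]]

Matrix multiplication:
C[0][0] = 0×4 + 3×2 = 6
C[0][1] = 0×1 + 3×2 = 6
C[1][0] = -2×4 + -1×2 = -10
C[1][1] = -2×1 + -1×2 = -4
Result: [[6, 6], [-10, -4]]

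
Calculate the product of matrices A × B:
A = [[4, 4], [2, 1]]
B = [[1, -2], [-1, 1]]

Matrix multiplication:
C[0][0] = 4×1 + 4×-1 = 0
C[0][1] = 4×-2 + 4×1 = -4
C[1][0] = 2×1 + 1×-1 = 1
C[1][1] = 2×-2 + 1×1 = -3
Result: [[0, -4], [1, -3]]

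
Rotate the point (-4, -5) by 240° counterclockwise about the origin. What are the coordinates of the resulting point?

Rotation matrix for 240°: [[cos 240°, -sin 240°], [sin 240°, cos 240°]] ≈ [[-0.500000, 0.866025], [-0.866025, -0.500000]]
[[-0.500000, 0.866025], [-0.866025, -0.500000]] × [-4, -5]ᵀ ≈ [-2.3301, 5.9641]ᵀ
Result: (-2.3301, 5.9641)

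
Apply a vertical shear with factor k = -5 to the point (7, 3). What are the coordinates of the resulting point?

Shear matrix for vertical shear with factor k = -5:
[[1, 0], [-5, 1]]
Result: (7, 3) → (7, -32)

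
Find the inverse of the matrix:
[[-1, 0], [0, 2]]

For [[a,b],[c,d]], inverse = (1/det)·[[d,-b],[-c,a]]
det = (-1)(2) - (0)(0) = -2 - 0 = -2
Inverse = (1/-2)·[[2, 0], [0, -1]]
= [[-1, 0], [0, 1/2]]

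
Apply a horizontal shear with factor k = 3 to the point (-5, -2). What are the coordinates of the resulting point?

Shear matrix for horizontal shear with factor k = 3:
[[1, 3], [0, 1]]
Result: (-5, -2) → (-11, -2)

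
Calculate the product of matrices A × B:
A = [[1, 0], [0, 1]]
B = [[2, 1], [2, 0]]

Matrix multiplication:
C[0][0] = 1×2 + 0×2 = 2
C[0][1] = 1×1 + 0×0 = 1
C[1][0] = 0×2 + 1×2 = 2
C[1][1] = 0×1 + 1×0 = 0
Result: [[2, 1], [2, 0]]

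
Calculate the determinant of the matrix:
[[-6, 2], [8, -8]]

For a 2×2 matrix [[a, b], [c, d]], det = ad - bc
det = (-6)(-8) - (2)(8) = 48 - 16 = 32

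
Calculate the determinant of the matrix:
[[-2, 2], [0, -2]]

For a 2×2 matrix [[a, b], [c, d]], det = ad - bc
det = (-2)(-2) - (2)(0) = 4 - 0 = 4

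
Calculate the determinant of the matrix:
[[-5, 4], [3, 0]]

For a 2×2 matrix [[a, b], [c, d]], det = ad - bc
det = (-5)(0) - (4)(3) = 0 - 12 = -12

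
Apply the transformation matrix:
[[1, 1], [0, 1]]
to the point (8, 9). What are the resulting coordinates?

Matrix multiplication:
[[1, 1], [0, 1]] × [8, 9]ᵀ
= [(1)(8) + (1)(9), (0)(8) + (1)(9)]ᵀ
= [17, 9]ᵀ
Result: (17, 9)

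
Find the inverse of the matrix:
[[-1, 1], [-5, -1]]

For [[a,b],[c,d]], inverse = (1/det)·[[d,-b],[-c,a]]
det = (-1)(-1) - (1)(-5) = 1 - -5 = 6
Inverse = (1/6)·[[-1, -1], [5, -1]]
= [[-1/6, -1/6], [5/6, -1/6]]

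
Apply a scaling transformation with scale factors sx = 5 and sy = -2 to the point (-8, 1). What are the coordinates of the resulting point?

Scaling matrix:
[[5, 0], [0, -2]]
Result: (-8 × 5, 1 × -2) = (-40, -2)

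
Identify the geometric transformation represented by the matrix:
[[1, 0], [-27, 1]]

This matrix represents: vertical shear with factor -27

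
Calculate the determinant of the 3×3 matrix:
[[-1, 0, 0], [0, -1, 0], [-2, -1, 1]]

Expansion along first row:
det = -1·det([[-1,0],[-1,1]]) - 0·det([[0,0],[-2,1]]) + 0·det([[0,-1],[-2,-1]])
    = -1·(-1·1 - 0·-1) - 0·(0·1 - 0·-2) + 0·(0·-1 - -1·-2)
    = -1·-1 - 0·0 + 0·-2
    = 1 + 0 + 0 = 1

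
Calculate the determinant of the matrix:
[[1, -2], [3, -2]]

For a 2×2 matrix [[a, b], [c, d]], det = ad - bc
det = (1)(-2) - (-2)(3) = -2 - -6 = 4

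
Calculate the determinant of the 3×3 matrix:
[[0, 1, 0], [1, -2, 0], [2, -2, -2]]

Expansion along first row:
det = 0·det([[-2,0],[-2,-2]]) - 1·det([[1,0],[2,-2]]) + 0·det([[1,-2],[2,-2]])
    = 0·(-2·-2 - 0·-2) - 1·(1·-2 - 0·2) + 0·(1·-2 - -2·2)
    = 0·4 - 1·-2 + 0·2
    = 0 + 2 + 0 = 2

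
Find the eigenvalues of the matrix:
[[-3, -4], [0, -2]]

Characteristic equation: det(A - λI) = 0
λ² - (trace)λ + (det) = 0
trace = -3 + -2 = -5, det = (-3)(-2) - (-4)(0) = 6
λ² - (-5)λ + (6) = 0
λ = (-5 ± √((-5)² - 4·(6))) / 2 = (-5 ± √1) / 2
Solving: λ = -3, -2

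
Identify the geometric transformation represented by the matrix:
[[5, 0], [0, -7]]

This matrix represents: non-uniform scaling by sx = 5, sy = -7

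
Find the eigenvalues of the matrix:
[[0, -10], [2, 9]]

Characteristic equation: det(A - λI) = 0
λ² - (trace)λ + (det) = 0
trace = 0 + 9 = 9, det = (0)(9) - (-10)(2) = 20
λ² - (9)λ + (20) = 0
λ = (9 ± √((9)² - 4·(20))) / 2 = (9 ± √1) / 2
Solving: λ = 4, 5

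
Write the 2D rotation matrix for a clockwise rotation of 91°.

Rotation matrix formula: [[cos θ, -sin θ], [sin θ, cos θ]]
A clockwise rotation by 91° is equivalent to a counterclockwise rotation by -91°.
For θ = -91°:
cos(-91°) = -0.0175
sin(-91°) = -0.9998
Result: [[-0.0175, 0.9998], [-0.9998, -0.0175]]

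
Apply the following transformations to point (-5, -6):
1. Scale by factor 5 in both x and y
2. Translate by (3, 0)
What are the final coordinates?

Step 1: Scale (-5, -6) by 5 → (-25, -30)
Step 2: Translate by (3, 0) → (-22, -30)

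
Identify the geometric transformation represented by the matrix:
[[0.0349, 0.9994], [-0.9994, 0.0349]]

This matrix represents: rotation by 272° counterclockwise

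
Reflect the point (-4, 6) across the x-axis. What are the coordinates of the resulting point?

Reflection across x-axis: (-4, 6) → (-4, -6)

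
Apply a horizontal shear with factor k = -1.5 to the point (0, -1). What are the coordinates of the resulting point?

Shear matrix for horizontal shear with factor k = -1.5:
[[1, -1.50], [0, 1]]
Result: (0, -1) → (1.5, -1)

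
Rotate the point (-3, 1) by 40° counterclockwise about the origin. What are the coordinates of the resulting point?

Rotation matrix for 40°: [[cos 40°, -sin 40°], [sin 40°, cos 40°]] ≈ [[0.766044, -0.642788], [0.642788, 0.766044]]
[[0.766044, -0.642788], [0.642788, 0.766044]] × [-3, 1]ᵀ ≈ [-2.9409, -1.1623]ᵀ
Result: (-2.9409, -1.1623)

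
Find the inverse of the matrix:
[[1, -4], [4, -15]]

For [[a,b],[c,d]], inverse = (1/det)·[[d,-b],[-c,a]]
det = (1)(-15) - (-4)(4) = -15 - -16 = 1
Inverse = [[-15, 4], [-4, 1]]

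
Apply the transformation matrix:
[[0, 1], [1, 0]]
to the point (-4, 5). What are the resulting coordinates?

Matrix multiplication:
[[0, 1], [1, 0]] × [-4, 5]ᵀ
= [(0)(-4) + (1)(5), (1)(-4) + (0)(5)]ᵀ
= [5, -4]ᵀ
Result: (5, -4)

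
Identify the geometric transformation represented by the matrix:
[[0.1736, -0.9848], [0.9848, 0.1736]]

This matrix represents: rotation by 80° counterclockwise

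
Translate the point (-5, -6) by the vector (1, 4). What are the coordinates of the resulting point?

Translation by (1, 4) (homogeneous matrix [[1, 0, 1], [0, 1, 4], [0, 0, 1]]):
x' = -5 + 1 = -4
y' = -6 + 4 = -2
Result: (-4, -2)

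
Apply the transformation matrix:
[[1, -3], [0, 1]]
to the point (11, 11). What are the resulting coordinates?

Matrix multiplication:
[[1, -3], [0, 1]] × [11, 11]ᵀ
= [(1)(11) + (-3)(11), (0)(11) + (1)(11)]ᵀ
= [-22, 11]ᵀ
Result: (-22, 11)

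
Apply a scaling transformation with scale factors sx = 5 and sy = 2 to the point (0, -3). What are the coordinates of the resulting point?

Scaling matrix:
[[5, 0], [0, 2]]
Result: (0 × 5, -3 × 2) = (0, -6)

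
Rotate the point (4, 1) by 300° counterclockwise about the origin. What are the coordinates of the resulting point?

Rotation matrix for 300°: [[cos 300°, -sin 300°], [sin 300°, cos 300°]] ≈ [[0.500000, 0.866025], [-0.866025, 0.500000]]
[[0.500000, 0.866025], [-0.866025, 0.500000]] × [4, 1]ᵀ ≈ [2.8660, -2.9641]ᵀ
Result: (2.8660, -2.9641)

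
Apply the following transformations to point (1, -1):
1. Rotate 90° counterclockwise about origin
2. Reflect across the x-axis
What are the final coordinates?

Step 1: Rotate 90° → (1, 1)
Step 2: Reflect across x-axis → (1, -1)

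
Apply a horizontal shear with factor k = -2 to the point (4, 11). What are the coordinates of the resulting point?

Shear matrix for horizontal shear with factor k = -2:
[[1, -2], [0, 1]]
Result: (4, 11) → (-18, 11)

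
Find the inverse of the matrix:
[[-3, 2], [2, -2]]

For [[a,b],[c,d]], inverse = (1/det)·[[d,-b],[-c,a]]
det = (-3)(-2) - (2)(2) = 6 - 4 = 2
Inverse = (1/2)·[[-2, -2], [-2, -3]]
= [[-1, -1], [-1, -3/2]]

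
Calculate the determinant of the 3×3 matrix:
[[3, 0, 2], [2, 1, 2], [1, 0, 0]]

Expansion along first row:
det = 3·det([[1,2],[0,0]]) - 0·det([[2,2],[1,0]]) + 2·det([[2,1],[1,0]])
    = 3·(1·0 - 2·0) - 0·(2·0 - 2·1) + 2·(2·0 - 1·1)
    = 3·0 - 0·-2 + 2·-1
    = 0 + 0 + -2 = -2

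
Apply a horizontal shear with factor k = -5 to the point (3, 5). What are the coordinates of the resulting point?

Shear matrix for horizontal shear with factor k = -5:
[[1, -5], [0, 1]]
Result: (3, 5) → (-22, 5)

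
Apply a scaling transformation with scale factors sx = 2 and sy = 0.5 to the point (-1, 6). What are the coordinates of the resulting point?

Scaling matrix:
[[2, 0], [0, 0.50]]
Result: (-1 × 2, 6 × 0.5) = (-2, 3)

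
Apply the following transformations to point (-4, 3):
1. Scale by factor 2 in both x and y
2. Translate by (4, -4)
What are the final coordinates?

Step 1: Scale (-4, 3) by 2 → (-8, 6)
Step 2: Translate by (4, -4) → (-4, 2)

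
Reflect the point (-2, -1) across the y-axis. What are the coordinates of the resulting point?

Reflection across y-axis: (-2, -1) → (2, -1)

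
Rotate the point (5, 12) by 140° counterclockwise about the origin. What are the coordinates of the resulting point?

Rotation matrix for 140°: [[cos 140°, -sin 140°], [sin 140°, cos 140°]] ≈ [[-0.766044, -0.642788], [0.642788, -0.766044]]
[[-0.766044, -0.642788], [0.642788, -0.766044]] × [5, 12]ᵀ ≈ [-11.5437, -5.9786]ᵀ
Result: (-11.5437, -5.9786)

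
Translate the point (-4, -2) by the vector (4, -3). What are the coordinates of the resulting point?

Translation by (4, -3) (homogeneous matrix [[1, 0, 4], [0, 1, -3], [0, 0, 1]]):
x' = -4 + 4 = 0
y' = -2 + -3 = -5
Result: (0, -5)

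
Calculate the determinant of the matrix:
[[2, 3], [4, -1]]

For a 2×2 matrix [[a, b], [c, d]], det = ad - bc
det = (2)(-1) - (3)(4) = -2 - 12 = -14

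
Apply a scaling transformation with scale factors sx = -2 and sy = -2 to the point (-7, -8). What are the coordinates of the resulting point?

Scaling matrix:
[[-2, 0], [0, -2]]
Result: (-7 × -2, -8 × -2) = (14, 16)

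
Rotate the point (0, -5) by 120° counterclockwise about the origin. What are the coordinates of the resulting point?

Rotation matrix for 120°: [[cos 120°, -sin 120°], [sin 120°, cos 120°]] ≈ [[-0.500000, -0.866025], [0.866025, -0.500000]]
[[-0.500000, -0.866025], [0.866025, -0.500000]] × [0, -5]ᵀ ≈ [4.3301, 2.5000]ᵀ
Result: (4.3301, 2.5000)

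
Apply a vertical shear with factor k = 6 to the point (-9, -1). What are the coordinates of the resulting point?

Shear matrix for vertical shear with factor k = 6:
[[1, 0], [6, 1]]
Result: (-9, -1) → (-9, -55)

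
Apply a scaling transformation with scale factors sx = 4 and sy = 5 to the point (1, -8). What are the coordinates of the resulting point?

Scaling matrix:
[[4, 0], [0, 5]]
Result: (1 × 4, -8 × 5) = (4, -40)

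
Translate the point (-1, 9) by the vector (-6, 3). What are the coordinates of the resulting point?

Translation by (-6, 3) (homogeneous matrix [[1, 0, -6], [0, 1, 3], [0, 0, 1]]):
x' = -1 + -6 = -7
y' = 9 + 3 = 12
Result: (-7, 12)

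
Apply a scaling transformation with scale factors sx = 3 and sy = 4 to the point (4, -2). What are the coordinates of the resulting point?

Scaling matrix:
[[3, 0], [0, 4]]
Result: (4 × 3, -2 × 4) = (12, -8)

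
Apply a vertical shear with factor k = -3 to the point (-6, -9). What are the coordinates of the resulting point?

Shear matrix for vertical shear with factor k = -3:
[[1, 0], [-3, 1]]
Result: (-6, -9) → (-6, 9)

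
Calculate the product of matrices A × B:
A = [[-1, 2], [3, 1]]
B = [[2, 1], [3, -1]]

Matrix multiplication:
C[0][0] = -1×2 + 2×3 = 4
C[0][1] = -1×1 + 2×-1 = -3
C[1][0] = 3×2 + 1×3 = 9
C[1][1] = 3×1 + 1×-1 = 2
Result: [[4, -3], [9, 2]]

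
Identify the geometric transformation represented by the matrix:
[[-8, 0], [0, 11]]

This matrix represents: non-uniform scaling by sx = -8, sy = 11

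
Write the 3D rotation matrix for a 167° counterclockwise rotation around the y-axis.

Rotation matrix for counterclockwise 167° around y-axis:
cos(167°) = -0.9744, sin(167°) = 0.2250
Result: [[-0.9744, 0, 0.2250], [0, 1, 0], [-0.2250, 0, -0.9744]]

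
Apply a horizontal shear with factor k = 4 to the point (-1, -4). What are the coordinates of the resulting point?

Shear matrix for horizontal shear with factor k = 4:
[[1, 4], [0, 1]]
Result: (-1, -4) → (-17, -4)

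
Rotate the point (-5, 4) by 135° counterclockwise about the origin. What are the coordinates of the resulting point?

Rotation matrix for 135°: [[cos 135°, -sin 135°], [sin 135°, cos 135°]] ≈ [[-0.707107, -0.707107], [0.707107, -0.707107]]
[[-0.707107, -0.707107], [0.707107, -0.707107]] × [-5, 4]ᵀ ≈ [0.7071, -6.3640]ᵀ
Result: (0.7071, -6.3640)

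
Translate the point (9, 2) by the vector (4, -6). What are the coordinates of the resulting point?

Translation by (4, -6) (homogeneous matrix [[1, 0, 4], [0, 1, -6], [0, 0, 1]]):
x' = 9 + 4 = 13
y' = 2 + -6 = -4
Result: (13, -4)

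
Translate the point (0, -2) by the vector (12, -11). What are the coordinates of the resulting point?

Translation by (12, -11) (homogeneous matrix [[1, 0, 12], [0, 1, -11], [0, 0, 1]]):
x' = 0 + 12 = 12
y' = -2 + -11 = -13
Result: (12, -13)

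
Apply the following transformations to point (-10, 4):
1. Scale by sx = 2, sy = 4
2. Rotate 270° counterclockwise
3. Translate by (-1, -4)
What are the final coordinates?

Step 1: Scale → (-20, 16)
Step 2: Rotate 270° → (16, 20)
Step 3: Translate → (15, 16)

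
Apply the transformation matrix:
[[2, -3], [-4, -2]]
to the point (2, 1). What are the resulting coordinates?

Matrix multiplication:
[[2, -3], [-4, -2]] × [2, 1]ᵀ
= [(2)(2) + (-3)(1), (-4)(2) + (-2)(1)]ᵀ
= [1, -10]ᵀ
Result: (1, -10)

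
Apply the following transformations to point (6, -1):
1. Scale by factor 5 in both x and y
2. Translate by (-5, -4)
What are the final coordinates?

Step 1: Scale (6, -1) by 5 → (30, -5)
Step 2: Translate by (-5, -4) → (25, -9)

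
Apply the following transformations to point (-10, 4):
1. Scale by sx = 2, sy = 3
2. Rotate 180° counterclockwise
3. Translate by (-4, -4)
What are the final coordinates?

Step 1: Scale → (-20, 12)
Step 2: Rotate 180° → (20, -12)
Step 3: Translate → (16, -16)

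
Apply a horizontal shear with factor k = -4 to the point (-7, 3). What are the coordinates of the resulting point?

Shear matrix for horizontal shear with factor k = -4:
[[1, -4], [0, 1]]
Result: (-7, 3) → (-19, 3)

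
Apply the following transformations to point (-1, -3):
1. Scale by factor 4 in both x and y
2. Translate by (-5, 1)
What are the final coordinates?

Step 1: Scale (-1, -3) by 4 → (-4, -12)
Step 2: Translate by (-5, 1) → (-9, -11)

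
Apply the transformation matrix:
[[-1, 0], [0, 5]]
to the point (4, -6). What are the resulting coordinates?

Matrix multiplication:
[[-1, 0], [0, 5]] × [4, -6]ᵀ
= [(-1)(4) + (0)(-6), (0)(4) + (5)(-6)]ᵀ
= [-4, -30]ᵀ
Result: (-4, -30)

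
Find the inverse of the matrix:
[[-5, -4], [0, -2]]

For [[a,b],[c,d]], inverse = (1/det)·[[d,-b],[-c,a]]
det = (-5)(-2) - (-4)(0) = 10 - 0 = 10
Inverse = (1/10)·[[-2, 4], [0, -5]]
= [[-1/5, 2/5], [0, -1/2]]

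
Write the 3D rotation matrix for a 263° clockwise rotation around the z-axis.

Rotation matrix for clockwise 263° around z-axis:
A clockwise rotation by 263° is a counterclockwise rotation by -263°.
cos(-263°) = -0.1219, sin(-263°) = 0.9925
Result: [[-0.1219, -0.9925, 0], [0.9925, -0.1219, 0], [0, 0, 1]]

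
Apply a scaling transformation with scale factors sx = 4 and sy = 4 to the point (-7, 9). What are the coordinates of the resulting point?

Scaling matrix:
[[4, 0], [0, 4]]
Result: (-7 × 4, 9 × 4) = (-28, 36)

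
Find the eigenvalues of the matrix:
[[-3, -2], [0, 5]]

Characteristic equation: det(A - λI) = 0
λ² - (trace)λ + (det) = 0
trace = -3 + 5 = 2, det = (-3)(5) - (-2)(0) = -15
λ² - (2)λ + (-15) = 0
λ = (2 ± √((2)² - 4·(-15))) / 2 = (2 ± √64) / 2
Solving: λ = -3, 5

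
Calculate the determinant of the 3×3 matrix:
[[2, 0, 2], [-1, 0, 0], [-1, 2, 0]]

Expansion along first row:
det = 2·det([[0,0],[2,0]]) - 0·det([[-1,0],[-1,0]]) + 2·det([[-1,0],[-1,2]])
    = 2·(0·0 - 0·2) - 0·(-1·0 - 0·-1) + 2·(-1·2 - 0·-1)
    = 2·0 - 0·0 + 2·-2
    = 0 + 0 + -4 = -4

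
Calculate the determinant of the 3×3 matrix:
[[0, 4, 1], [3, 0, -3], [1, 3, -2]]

Expansion along first row:
det = 0·det([[0,-3],[3,-2]]) - 4·det([[3,-3],[1,-2]]) + 1·det([[3,0],[1,3]])
    = 0·(0·-2 - -3·3) - 4·(3·-2 - -3·1) + 1·(3·3 - 0·1)
    = 0·9 - 4·-3 + 1·9
    = 0 + 12 + 9 = 21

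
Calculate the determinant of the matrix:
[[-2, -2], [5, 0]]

For a 2×2 matrix [[a, b], [c, d]], det = ad - bc
det = (-2)(0) - (-2)(5) = 0 - -10 = 10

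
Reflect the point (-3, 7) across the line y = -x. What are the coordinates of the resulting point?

Reflection across line y = -x: (-3, 7) → (-7, 3)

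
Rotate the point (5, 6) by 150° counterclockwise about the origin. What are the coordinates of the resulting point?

Rotation matrix for 150°: [[cos 150°, -sin 150°], [sin 150°, cos 150°]] ≈ [[-0.866025, -0.500000], [0.500000, -0.866025]]
[[-0.866025, -0.500000], [0.500000, -0.866025]] × [5, 6]ᵀ ≈ [-7.3301, -2.6962]ᵀ
Result: (-7.3301, -2.6962)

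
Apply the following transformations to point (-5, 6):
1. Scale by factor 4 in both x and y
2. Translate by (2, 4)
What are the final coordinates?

Step 1: Scale (-5, 6) by 4 → (-20, 24)
Step 2: Translate by (2, 4) → (-18, 28)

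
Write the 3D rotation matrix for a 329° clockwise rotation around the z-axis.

Rotation matrix for clockwise 329° around z-axis:
A clockwise rotation by 329° is a counterclockwise rotation by -329°.
cos(-329°) = 0.8572, sin(-329°) = 0.5150
Result: [[0.8572, -0.5150, 0], [0.5150, 0.8572, 0], [0, 0, 1]]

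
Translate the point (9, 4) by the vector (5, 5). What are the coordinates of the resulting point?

Translation by (5, 5) (homogeneous matrix [[1, 0, 5], [0, 1, 5], [0, 0, 1]]):
x' = 9 + 5 = 14
y' = 4 + 5 = 9
Result: (14, 9)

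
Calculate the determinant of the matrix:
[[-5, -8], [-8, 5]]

For a 2×2 matrix [[a, b], [c, d]], det = ad - bc
det = (-5)(5) - (-8)(-8) = -25 - 64 = -89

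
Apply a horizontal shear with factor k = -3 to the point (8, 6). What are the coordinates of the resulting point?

Shear matrix for horizontal shear with factor k = -3:
[[1, -3], [0, 1]]
Result: (8, 6) → (-10, 6)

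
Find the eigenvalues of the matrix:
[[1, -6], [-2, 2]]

Characteristic equation: det(A - λI) = 0
λ² - (trace)λ + (det) = 0
trace = 1 + 2 = 3, det = (1)(2) - (-6)(-2) = -10
λ² - (3)λ + (-10) = 0
λ = (3 ± √((3)² - 4·(-10))) / 2 = (3 ± √49) / 2
Solving: λ = -2, 5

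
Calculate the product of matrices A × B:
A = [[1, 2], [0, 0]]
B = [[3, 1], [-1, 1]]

Matrix multiplication:
C[0][0] = 1×3 + 2×-1 = 1
C[0][1] = 1×1 + 2×1 = 3
C[1][0] = 0×3 + 0×-1 = 0
C[1][1] = 0×1 + 0×1 = 0
Result: [[1, 3], [0, 0]]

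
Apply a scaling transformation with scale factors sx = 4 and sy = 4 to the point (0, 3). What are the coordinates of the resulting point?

Scaling matrix:
[[4, 0], [0, 4]]
Result: (0 × 4, 3 × 4) = (0, 12)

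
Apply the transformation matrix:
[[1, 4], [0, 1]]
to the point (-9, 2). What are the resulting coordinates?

Matrix multiplication:
[[1, 4], [0, 1]] × [-9, 2]ᵀ
= [(1)(-9) + (4)(2), (0)(-9) + (1)(2)]ᵀ
= [-1, 2]ᵀ
Result: (-1, 2)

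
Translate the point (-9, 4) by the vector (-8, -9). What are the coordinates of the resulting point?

Translation by (-8, -9) (homogeneous matrix [[1, 0, -8], [0, 1, -9], [0, 0, 1]]):
x' = -9 + -8 = -17
y' = 4 + -9 = -5
Result: (-17, -5)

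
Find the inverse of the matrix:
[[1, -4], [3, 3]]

For [[a,b],[c,d]], inverse = (1/det)·[[d,-b],[-c,a]]
det = (1)(3) - (-4)(3) = 3 - -12 = 15
Inverse = (1/15)·[[3, 4], [-3, 1]]
= [[1/5, 4/15], [-1/5, 1/15]]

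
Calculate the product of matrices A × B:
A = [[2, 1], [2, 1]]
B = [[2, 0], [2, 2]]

Matrix multiplication:
C[0][0] = 2×2 + 1×2 = 6
C[0][1] = 2×0 + 1×2 = 2
C[1][0] = 2×2 + 1×2 = 6
C[1][1] = 2×0 + 1×2 = 2
Result: [[6, 2], [6, 2]]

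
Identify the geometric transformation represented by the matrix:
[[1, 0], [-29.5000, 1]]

This matrix represents: vertical shear with factor -29.5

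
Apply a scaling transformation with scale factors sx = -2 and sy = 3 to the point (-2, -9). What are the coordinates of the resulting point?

Scaling matrix:
[[-2, 0], [0, 3]]
Result: (-2 × -2, -9 × 3) = (4, -27)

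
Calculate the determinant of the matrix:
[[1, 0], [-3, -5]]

For a 2×2 matrix [[a, b], [c, d]], det = ad - bc
det = (1)(-5) - (0)(-3) = -5 - 0 = -5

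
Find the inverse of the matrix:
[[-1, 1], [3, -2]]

For [[a,b],[c,d]], inverse = (1/det)·[[d,-b],[-c,a]]
det = (-1)(-2) - (1)(3) = 2 - 3 = -1
Inverse = (1/-1)·[[-2, -1], [-3, -1]]
= [[2, 1], [3, 1]]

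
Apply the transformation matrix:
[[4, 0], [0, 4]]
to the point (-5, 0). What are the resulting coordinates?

Matrix multiplication:
[[4, 0], [0, 4]] × [-5, 0]ᵀ
= [(4)(-5) + (0)(0), (0)(-5) + (4)(0)]ᵀ
= [-20, 0]ᵀ
Result: (-20, 0)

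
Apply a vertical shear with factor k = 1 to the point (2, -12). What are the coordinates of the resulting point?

Shear matrix for vertical shear with factor k = 1:
[[1, 0], [1, 1]]
Result: (2, -12) → (2, -10)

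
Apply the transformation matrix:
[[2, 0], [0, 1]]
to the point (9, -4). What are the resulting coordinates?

Matrix multiplication:
[[2, 0], [0, 1]] × [9, -4]ᵀ
= [(2)(9) + (0)(-4), (0)(9) + (1)(-4)]ᵀ
= [18, -4]ᵀ
Result: (18, -4)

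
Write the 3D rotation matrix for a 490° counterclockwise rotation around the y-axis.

Rotation matrix for counterclockwise 490° around y-axis:
cos(490°) = -0.6428, sin(490°) = 0.7660
Result: [[-0.6428, 0, 0.7660], [0, 1, 0], [-0.7660, 0, -0.6428]]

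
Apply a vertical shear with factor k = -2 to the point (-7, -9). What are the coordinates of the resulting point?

Shear matrix for vertical shear with factor k = -2:
[[1, 0], [-2, 1]]
Result: (-7, -9) → (-7, 5)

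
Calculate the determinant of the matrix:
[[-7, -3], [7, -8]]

For a 2×2 matrix [[a, b], [c, d]], det = ad - bc
det = (-7)(-8) - (-3)(7) = 56 - -21 = 77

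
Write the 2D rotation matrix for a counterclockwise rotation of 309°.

Rotation matrix formula: [[cos θ, -sin θ], [sin θ, cos θ]]
For θ = 309°:
cos(309°) = 0.6293
sin(309°) = -0.7771
Result: [[0.6293, 0.7771], [-0.7771, 0.6293]]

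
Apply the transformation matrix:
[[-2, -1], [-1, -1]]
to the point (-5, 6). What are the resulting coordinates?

Matrix multiplication:
[[-2, -1], [-1, -1]] × [-5, 6]ᵀ
= [(-2)(-5) + (-1)(6), (-1)(-5) + (-1)(6)]ᵀ
= [4, -1]ᵀ
Result: (4, -1)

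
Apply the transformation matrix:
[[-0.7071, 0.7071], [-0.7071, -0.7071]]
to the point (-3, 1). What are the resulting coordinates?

Matrix multiplication:
[[-0.7071, 0.7071], [-0.7071, -0.7071]] × [-3, 1]ᵀ
= [(-0.7071)(-3) + (0.7071)(1), (-0.7071)(-3) + (-0.7071)(1)]ᵀ
= [2.8284, 1.4142]ᵀ
Result: (2.8284, 1.4142)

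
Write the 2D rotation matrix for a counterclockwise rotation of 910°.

Rotation matrix formula: [[cos θ, -sin θ], [sin θ, cos θ]]
For θ = 910°:
cos(910°) = -0.9848
sin(910°) = -0.1736
Result: [[-0.9848, 0.1736], [-0.1736, -0.9848]]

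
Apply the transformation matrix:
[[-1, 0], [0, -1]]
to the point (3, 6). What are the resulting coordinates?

Matrix multiplication:
[[-1, 0], [0, -1]] × [3, 6]ᵀ
= [(-1)(3) + (0)(6), (0)(3) + (-1)(6)]ᵀ
= [-3, -6]ᵀ
Result: (-3, -6)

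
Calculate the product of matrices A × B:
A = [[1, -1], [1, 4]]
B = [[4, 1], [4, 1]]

Matrix multiplication:
C[0][0] = 1×4 + -1×4 = 0
C[0][1] = 1×1 + -1×1 = 0
C[1][0] = 1×4 + 4×4 = 20
C[1][1] = 1×1 + 4×1 = 5
Result: [[0, 0], [20, 5]]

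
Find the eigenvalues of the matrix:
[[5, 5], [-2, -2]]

Characteristic equation: det(A - λI) = 0
λ² - (trace)λ + (det) = 0
trace = 5 + -2 = 3, det = (5)(-2) - (5)(-2) = 0
λ² - (3)λ + (0) = 0
λ = (3 ± √((3)² - 4·(0))) / 2 = (3 ± √9) / 2
Solving: λ = 0, 3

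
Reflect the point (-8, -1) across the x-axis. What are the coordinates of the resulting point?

Reflection across x-axis: (-8, -1) → (-8, 1)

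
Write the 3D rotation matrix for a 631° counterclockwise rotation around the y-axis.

Rotation matrix for counterclockwise 631° around y-axis:
cos(631°) = 0.0175, sin(631°) = -0.9998
Result: [[0.0175, 0, -0.9998], [0, 1, 0], [0.9998, 0, 0.0175]]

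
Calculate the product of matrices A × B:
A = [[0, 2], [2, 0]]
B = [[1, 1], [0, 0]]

Matrix multiplication:
C[0][0] = 0×1 + 2×0 = 0
C[0][1] = 0×1 + 2×0 = 0
C[1][0] = 2×1 + 0×0 = 2
C[1][1] = 2×1 + 0×0 = 2
Result: [[0, 0], [2, 2]]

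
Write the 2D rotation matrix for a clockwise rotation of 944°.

Rotation matrix formula: [[cos θ, -sin θ], [sin θ, cos θ]]
A clockwise rotation by 944° is equivalent to a counterclockwise rotation by -944°.
For θ = -944°:
cos(-944°) = -0.7193
sin(-944°) = 0.6947
Result: [[-0.7193, -0.6947], [0.6947, -0.7193]]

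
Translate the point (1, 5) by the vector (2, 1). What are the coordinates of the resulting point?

Translation by (2, 1) (homogeneous matrix [[1, 0, 2], [0, 1, 1], [0, 0, 1]]):
x' = 1 + 2 = 3
y' = 5 + 1 = 6
Result: (3, 6)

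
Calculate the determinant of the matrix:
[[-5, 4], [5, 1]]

For a 2×2 matrix [[a, b], [c, d]], det = ad - bc
det = (-5)(1) - (4)(5) = -5 - 20 = -25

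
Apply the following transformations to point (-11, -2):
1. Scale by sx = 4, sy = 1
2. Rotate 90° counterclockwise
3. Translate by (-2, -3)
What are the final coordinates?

Step 1: Scale → (-44, -2)
Step 2: Rotate 90° → (2, -44)
Step 3: Translate → (0, -47)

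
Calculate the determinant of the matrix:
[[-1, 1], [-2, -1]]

For a 2×2 matrix [[a, b], [c, d]], det = ad - bc
det = (-1)(-1) - (1)(-2) = 1 - -2 = 3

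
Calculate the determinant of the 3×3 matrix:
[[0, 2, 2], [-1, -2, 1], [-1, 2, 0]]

Expansion along first row:
det = 0·det([[-2,1],[2,0]]) - 2·det([[-1,1],[-1,0]]) + 2·det([[-1,-2],[-1,2]])
    = 0·(-2·0 - 1·2) - 2·(-1·0 - 1·-1) + 2·(-1·2 - -2·-1)
    = 0·-2 - 2·1 + 2·-4
    = 0 + -2 + -8 = -10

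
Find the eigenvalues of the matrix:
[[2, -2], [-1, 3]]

Characteristic equation: det(A - λI) = 0
λ² - (trace)λ + (det) = 0
trace = 2 + 3 = 5, det = (2)(3) - (-2)(-1) = 4
λ² - (5)λ + (4) = 0
λ = (5 ± √((5)² - 4·(4))) / 2 = (5 ± √9) / 2
Solving: λ = 1, 4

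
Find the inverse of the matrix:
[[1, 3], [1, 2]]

For [[a,b],[c,d]], inverse = (1/det)·[[d,-b],[-c,a]]
det = (1)(2) - (3)(1) = 2 - 3 = -1
Inverse = (1/-1)·[[2, -3], [-1, 1]]
= [[-2, 3], [1, -1]]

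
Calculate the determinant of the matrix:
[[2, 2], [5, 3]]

For a 2×2 matrix [[a, b], [c, d]], det = ad - bc
det = (2)(3) - (2)(5) = 6 - 10 = -4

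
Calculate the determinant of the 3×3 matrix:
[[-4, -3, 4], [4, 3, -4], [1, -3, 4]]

Expansion along first row:
det = -4·det([[3,-4],[-3,4]]) - -3·det([[4,-4],[1,4]]) + 4·det([[4,3],[1,-3]])
    = -4·(3·4 - -4·-3) - -3·(4·4 - -4·1) + 4·(4·-3 - 3·1)
    = -4·0 - -3·20 + 4·-15
    = 0 + 60 + -60 = 0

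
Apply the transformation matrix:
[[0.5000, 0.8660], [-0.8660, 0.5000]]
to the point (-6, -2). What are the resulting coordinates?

Matrix multiplication:
[[0.5000, 0.8660], [-0.8660, 0.5000]] × [-6, -2]ᵀ
= [(0.5000)(-6) + (0.8660)(-2), (-0.8660)(-6) + (0.5000)(-2)]ᵀ
= [-4.7320, 4.1960]ᵀ
Result: (-4.7320, 4.1960)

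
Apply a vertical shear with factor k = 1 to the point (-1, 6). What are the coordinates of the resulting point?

Shear matrix for vertical shear with factor k = 1:
[[1, 0], [1, 1]]
Result: (-1, 6) → (-1, 5)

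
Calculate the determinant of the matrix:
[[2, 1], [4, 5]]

For a 2×2 matrix [[a, b], [c, d]], det = ad - bc
det = (2)(5) - (1)(4) = 10 - 4 = 6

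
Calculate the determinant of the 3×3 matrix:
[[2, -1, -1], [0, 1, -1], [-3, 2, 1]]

Expansion along first row:
det = 2·det([[1,-1],[2,1]]) - -1·det([[0,-1],[-3,1]]) + -1·det([[0,1],[-3,2]])
    = 2·(1·1 - -1·2) - -1·(0·1 - -1·-3) + -1·(0·2 - 1·-3)
    = 2·3 - -1·-3 + -1·3
    = 6 + -3 + -3 = 0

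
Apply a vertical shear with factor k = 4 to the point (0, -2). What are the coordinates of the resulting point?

Shear matrix for vertical shear with factor k = 4:
[[1, 0], [4, 1]]
Result: (0, -2) → (0, -2)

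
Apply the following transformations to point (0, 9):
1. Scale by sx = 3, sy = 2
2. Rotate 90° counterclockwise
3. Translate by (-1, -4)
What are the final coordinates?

Step 1: Scale → (0, 18)
Step 2: Rotate 90° → (-18, 0)
Step 3: Translate → (-19, -4)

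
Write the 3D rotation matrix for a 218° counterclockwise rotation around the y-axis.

Rotation matrix for counterclockwise 218° around y-axis:
cos(218°) = -0.7880, sin(218°) = -0.6157
Result: [[-0.7880, 0, -0.6157], [0, 1, 0], [0.6157, 0, -0.7880]]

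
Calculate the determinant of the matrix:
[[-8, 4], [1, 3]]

For a 2×2 matrix [[a, b], [c, d]], det = ad - bc
det = (-8)(3) - (4)(1) = -24 - 4 = -28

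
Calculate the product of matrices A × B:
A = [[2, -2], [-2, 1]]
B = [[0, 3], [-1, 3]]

Matrix multiplication:
C[0][0] = 2×0 + -2×-1 = 2
C[0][1] = 2×3 + -2×3 = 0
C[1][0] = -2×0 + 1×-1 = -1
C[1][1] = -2×3 + 1×3 = -3
Result: [[2, 0], [-1, -3]]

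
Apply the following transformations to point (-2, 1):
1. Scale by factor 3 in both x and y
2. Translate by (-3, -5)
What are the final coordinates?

Step 1: Scale (-2, 1) by 3 → (-6, 3)
Step 2: Translate by (-3, -5) → (-9, -2)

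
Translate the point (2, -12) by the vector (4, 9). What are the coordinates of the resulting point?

Translation by (4, 9) (homogeneous matrix [[1, 0, 4], [0, 1, 9], [0, 0, 1]]):
x' = 2 + 4 = 6
y' = -12 + 9 = -3
Result: (6, -3)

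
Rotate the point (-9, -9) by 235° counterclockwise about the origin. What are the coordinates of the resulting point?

Rotation matrix for 235°: [[cos 235°, -sin 235°], [sin 235°, cos 235°]] ≈ [[-0.573576, 0.819152], [-0.819152, -0.573576]]
[[-0.573576, 0.819152], [-0.819152, -0.573576]] × [-9, -9]ᵀ ≈ [-2.2102, 12.5346]ᵀ
Result: (-2.2102, 12.5346)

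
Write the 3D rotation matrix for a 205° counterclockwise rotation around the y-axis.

Rotation matrix for counterclockwise 205° around y-axis:
cos(205°) = -0.9063, sin(205°) = -0.4226
Result: [[-0.9063, 0, -0.4226], [0, 1, 0], [0.4226, 0, -0.9063]]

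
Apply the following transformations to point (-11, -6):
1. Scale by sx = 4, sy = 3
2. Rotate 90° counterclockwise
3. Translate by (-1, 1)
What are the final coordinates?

Step 1: Scale → (-44, -18)
Step 2: Rotate 90° → (18, -44)
Step 3: Translate → (17, -43)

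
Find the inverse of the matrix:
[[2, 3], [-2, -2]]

For [[a,b],[c,d]], inverse = (1/det)·[[d,-b],[-c,a]]
det = (2)(-2) - (3)(-2) = -4 - -6 = 2
Inverse = (1/2)·[[-2, -3], [2, 2]]
= [[-1, -3/2], [1, 1]]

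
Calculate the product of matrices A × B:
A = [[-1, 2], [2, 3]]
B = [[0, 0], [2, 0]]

Matrix multiplication:
C[0][0] = -1×0 + 2×2 = 4
C[0][1] = -1×0 + 2×0 = 0
C[1][0] = 2×0 + 3×2 = 6
C[1][1] = 2×0 + 3×0 = 0
Result: [[4, 0], [6, 0]]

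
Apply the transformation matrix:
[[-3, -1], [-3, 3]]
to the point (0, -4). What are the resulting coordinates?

Matrix multiplication:
[[-3, -1], [-3, 3]] × [0, -4]ᵀ
= [(-3)(0) + (-1)(-4), (-3)(0) + (3)(-4)]ᵀ
= [4, -12]ᵀ
Result: (4, -12)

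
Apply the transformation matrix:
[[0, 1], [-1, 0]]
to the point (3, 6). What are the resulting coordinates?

Matrix multiplication:
[[0, 1], [-1, 0]] × [3, 6]ᵀ
= [(0)(3) + (1)(6), (-1)(3) + (0)(6)]ᵀ
= [6, -3]ᵀ
Result: (6, -3)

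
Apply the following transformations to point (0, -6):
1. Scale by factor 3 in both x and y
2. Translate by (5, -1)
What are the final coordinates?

Step 1: Scale (0, -6) by 3 → (0, -18)
Step 2: Translate by (5, -1) → (5, -19)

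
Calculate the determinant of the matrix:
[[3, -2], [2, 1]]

For a 2×2 matrix [[a, b], [c, d]], det = ad - bc
det = (3)(1) - (-2)(2) = 3 - -4 = 7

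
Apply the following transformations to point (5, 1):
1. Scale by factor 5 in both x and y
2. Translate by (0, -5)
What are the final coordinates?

Step 1: Scale (5, 1) by 5 → (25, 5)
Step 2: Translate by (0, -5) → (25, 0)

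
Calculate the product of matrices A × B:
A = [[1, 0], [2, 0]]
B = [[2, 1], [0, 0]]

Matrix multiplication:
C[0][0] = 1×2 + 0×0 = 2
C[0][1] = 1×1 + 0×0 = 1
C[1][0] = 2×2 + 0×0 = 4
C[1][1] = 2×1 + 0×0 = 2
Result: [[2, 1], [4, 2]]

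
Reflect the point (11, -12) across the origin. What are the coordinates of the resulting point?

Reflection across origin: (11, -12) → (-11, 12)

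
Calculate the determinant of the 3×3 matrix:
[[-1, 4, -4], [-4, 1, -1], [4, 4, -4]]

Expansion along first row:
det = -1·det([[1,-1],[4,-4]]) - 4·det([[-4,-1],[4,-4]]) + -4·det([[-4,1],[4,4]])
    = -1·(1·-4 - -1·4) - 4·(-4·-4 - -1·4) + -4·(-4·4 - 1·4)
    = -1·0 - 4·20 + -4·-20
    = 0 + -80 + 80 = 0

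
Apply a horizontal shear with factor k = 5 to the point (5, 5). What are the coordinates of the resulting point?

Shear matrix for horizontal shear with factor k = 5:
[[1, 5], [0, 1]]
Result: (5, 5) → (30, 5)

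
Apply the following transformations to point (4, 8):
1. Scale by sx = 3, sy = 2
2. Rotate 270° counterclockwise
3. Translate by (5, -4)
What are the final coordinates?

Step 1: Scale → (12, 16)
Step 2: Rotate 270° → (16, -12)
Step 3: Translate → (21, -16)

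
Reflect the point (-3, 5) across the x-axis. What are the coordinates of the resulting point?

Reflection across x-axis: (-3, 5) → (-3, -5)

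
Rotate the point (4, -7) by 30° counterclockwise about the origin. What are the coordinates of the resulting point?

Rotation matrix for 30°: [[cos 30°, -sin 30°], [sin 30°, cos 30°]] ≈ [[0.866025, -0.500000], [0.500000, 0.866025]]
[[0.866025, -0.500000], [0.500000, 0.866025]] × [4, -7]ᵀ ≈ [6.9641, -4.0622]ᵀ
Result: (6.9641, -4.0622)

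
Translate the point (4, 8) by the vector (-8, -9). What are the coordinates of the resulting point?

Translation by (-8, -9) (homogeneous matrix [[1, 0, -8], [0, 1, -9], [0, 0, 1]]):
x' = 4 + -8 = -4
y' = 8 + -9 = -1
Result: (-4, -1)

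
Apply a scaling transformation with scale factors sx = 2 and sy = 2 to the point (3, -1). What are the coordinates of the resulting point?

Scaling matrix:
[[2, 0], [0, 2]]
Result: (3 × 2, -1 × 2) = (6, -2)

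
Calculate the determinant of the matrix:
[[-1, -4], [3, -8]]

For a 2×2 matrix [[a, b], [c, d]], det = ad - bc
det = (-1)(-8) - (-4)(3) = 8 - -12 = 20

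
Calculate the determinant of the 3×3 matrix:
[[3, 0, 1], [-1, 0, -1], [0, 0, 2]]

Expansion along first row:
det = 3·det([[0,-1],[0,2]]) - 0·det([[-1,-1],[0,2]]) + 1·det([[-1,0],[0,0]])
    = 3·(0·2 - -1·0) - 0·(-1·2 - -1·0) + 1·(-1·0 - 0·0)
    = 3·0 - 0·-2 + 1·0
    = 0 + 0 + 0 = 0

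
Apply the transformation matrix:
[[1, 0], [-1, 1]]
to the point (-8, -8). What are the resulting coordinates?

Matrix multiplication:
[[1, 0], [-1, 1]] × [-8, -8]ᵀ
= [(1)(-8) + (0)(-8), (-1)(-8) + (1)(-8)]ᵀ
= [-8, 0]ᵀ
Result: (-8, 0)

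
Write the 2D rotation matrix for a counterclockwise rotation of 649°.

Rotation matrix formula: [[cos θ, -sin θ], [sin θ, cos θ]]
For θ = 649°:
cos(649°) = 0.3256
sin(649°) = -0.9455
Result: [[0.3256, 0.9455], [-0.9455, 0.3256]]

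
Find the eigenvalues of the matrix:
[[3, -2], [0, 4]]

Characteristic equation: det(A - λI) = 0
λ² - (trace)λ + (det) = 0
trace = 3 + 4 = 7, det = (3)(4) - (-2)(0) = 12
λ² - (7)λ + (12) = 0
λ = (7 ± √((7)² - 4·(12))) / 2 = (7 ± √1) / 2
Solving: λ = 3, 4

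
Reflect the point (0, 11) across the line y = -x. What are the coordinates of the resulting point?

Reflection across line y = -x: (0, 11) → (-11, 0)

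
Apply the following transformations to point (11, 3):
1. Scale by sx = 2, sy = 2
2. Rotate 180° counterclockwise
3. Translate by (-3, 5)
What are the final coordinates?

Step 1: Scale → (22, 6)
Step 2: Rotate 180° → (-22, -6)
Step 3: Translate → (-25, -1)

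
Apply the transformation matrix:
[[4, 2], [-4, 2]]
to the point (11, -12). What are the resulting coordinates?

Matrix multiplication:
[[4, 2], [-4, 2]] × [11, -12]ᵀ
= [(4)(11) + (2)(-12), (-4)(11) + (2)(-12)]ᵀ
= [20, -68]ᵀ
Result: (20, -68)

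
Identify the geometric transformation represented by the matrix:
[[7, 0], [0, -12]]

This matrix represents: non-uniform scaling by sx = 7, sy = -12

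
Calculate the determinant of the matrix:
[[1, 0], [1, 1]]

For a 2×2 matrix [[a, b], [c, d]], det = ad - bc
det = (1)(1) - (0)(1) = 1 - 0 = 1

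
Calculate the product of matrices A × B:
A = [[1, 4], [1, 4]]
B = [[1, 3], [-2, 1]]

Matrix multiplication:
C[0][0] = 1×1 + 4×-2 = -7
C[0][1] = 1×3 + 4×1 = 7
C[1][0] = 1×1 + 4×-2 = -7
C[1][1] = 1×3 + 4×1 = 7
Result: [[-7, 7], [-7, 7]]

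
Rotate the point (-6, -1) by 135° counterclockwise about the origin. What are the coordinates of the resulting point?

Rotation matrix for 135°: [[cos 135°, -sin 135°], [sin 135°, cos 135°]] ≈ [[-0.707107, -0.707107], [0.707107, -0.707107]]
[[-0.707107, -0.707107], [0.707107, -0.707107]] × [-6, -1]ᵀ ≈ [4.9497, -3.5355]ᵀ
Result: (4.9497, -3.5355)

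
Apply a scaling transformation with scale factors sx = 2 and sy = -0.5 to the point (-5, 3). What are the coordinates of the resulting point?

Scaling matrix:
[[2, 0], [0, -0.50]]
Result: (-5 × 2, 3 × -0.5) = (-10, -1.5)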